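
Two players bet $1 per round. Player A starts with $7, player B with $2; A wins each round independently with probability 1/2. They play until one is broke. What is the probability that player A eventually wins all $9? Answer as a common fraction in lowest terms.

7/9

With a fair step, P(i) = ½P(i−1) + ½P(i+1) with P(0)=0, P(9)=1 has the linear solution P(i) = i/9.
P(7) = 7/9.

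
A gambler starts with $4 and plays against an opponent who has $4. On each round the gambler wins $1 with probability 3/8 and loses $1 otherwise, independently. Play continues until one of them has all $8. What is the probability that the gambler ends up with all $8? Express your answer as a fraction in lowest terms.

Let r = q/p = (5/8)/(3/8) = 5/3. The recurrence P(i) = p·P(i+1) + q·P(i−1) with P(0)=0, P(8)=1 gives P(i) = (1 − r^i)/(1 − r^8).
P(4) = (1 − (5/3)^4) / (1 − (5/3)^8) = 81/706.

81/706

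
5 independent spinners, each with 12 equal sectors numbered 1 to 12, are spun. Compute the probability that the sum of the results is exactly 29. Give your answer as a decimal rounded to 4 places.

0.0458

There are 12^5 = 248832 equally likely outcomes.
The number of ordered 5-tuples from {1,…,12} summing to 29 is 11385.
P(sum = 29) = 11385/248832 = 1265/27648 ≈ 0.0458.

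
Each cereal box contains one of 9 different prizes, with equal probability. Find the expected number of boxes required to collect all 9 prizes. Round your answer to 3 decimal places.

After i distinct types are collected, each trial gives a new one with probability (9−i)/9, so the expected wait for the next new type is 9/(9−i).
E = 9/9 + 9/8 + 9/7 + 9/6 + 9/5 + 9/4 + 9/3 + 9/2 + 9/1 = 7129/280 ≈ 25.461.

25.461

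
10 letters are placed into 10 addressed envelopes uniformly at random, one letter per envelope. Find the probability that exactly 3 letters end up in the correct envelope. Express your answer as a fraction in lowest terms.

103/1680

Choose which 3 of the 10 are fixed: C(10,3) = 120 ways.
The remaining 7 must have no fixed point: D(7) = 1854.
P = 120·1854/3628800 = 103/1680.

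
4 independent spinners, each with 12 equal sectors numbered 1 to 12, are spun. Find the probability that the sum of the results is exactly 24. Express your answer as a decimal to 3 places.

0.054

There are 12^4 = 20736 equally likely outcomes.
The number of ordered 4-tuples from {1,…,12} summing to 24 is 1111.
P(sum = 24) = 1111/20736 ≈ 0.054.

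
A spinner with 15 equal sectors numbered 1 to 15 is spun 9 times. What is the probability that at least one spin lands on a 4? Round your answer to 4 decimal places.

0.4626

P(no spin lands on a 4) = (14/15)^9 ≈ 0.5374.
P(at least one) = 1 − 0.5374 = 0.4626.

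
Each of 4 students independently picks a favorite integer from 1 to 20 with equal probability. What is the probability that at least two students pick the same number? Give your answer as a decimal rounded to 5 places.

0.27325

It's easier to compute the probability that all 4 are distinct.
P(all distinct) = 20/20 · 19/20 · ··· · 17/20 ≈ 0.72675.
So the probability of at least one match is 1 − 0.72675 = 0.27325.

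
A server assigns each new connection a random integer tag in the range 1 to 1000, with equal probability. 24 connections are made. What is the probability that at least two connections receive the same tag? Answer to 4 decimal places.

It's easier to compute the probability that all 24 are distinct.
P(all distinct) = 1000/1000 · 999/1000 · ··· · 977/1000 ≈ 0.7572.
So the probability of at least one match is 1 − 0.7572 = 0.2428.

0.2428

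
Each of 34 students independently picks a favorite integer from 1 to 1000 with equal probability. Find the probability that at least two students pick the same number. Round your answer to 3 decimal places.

It's easier to compute the probability that all 34 are distinct.
P(all distinct) = 1000/1000 · 999/1000 · ··· · 967/1000 ≈ 0.567.
So the probability of at least one match is 1 − 0.567 = 0.433.

0.433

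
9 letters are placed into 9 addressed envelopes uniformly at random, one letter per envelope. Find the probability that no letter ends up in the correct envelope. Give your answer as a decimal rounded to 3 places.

This is the derangement probability: permutations of 9 with no fixed point.
D(9) = 9! · (1 − 1/1! + 1/2! − ··· + (−1)^9/9!) = 133496.
P = 133496/362880 = 16687/45360 ≈ 0.368.

0.368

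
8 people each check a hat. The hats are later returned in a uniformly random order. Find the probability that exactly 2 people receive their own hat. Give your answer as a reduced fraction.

Choose which 2 of the 8 are fixed: C(8,2) = 28 ways.
The remaining 6 must have no fixed point: D(6) = 265.
P = 28·265/40320 = 53/288.

53/288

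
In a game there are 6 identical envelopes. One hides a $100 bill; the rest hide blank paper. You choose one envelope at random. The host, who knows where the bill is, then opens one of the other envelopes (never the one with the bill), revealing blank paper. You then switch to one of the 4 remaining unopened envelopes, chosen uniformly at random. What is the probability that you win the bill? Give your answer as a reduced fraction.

Your original envelope holds the bill with probability 1/6, so the other 5 collectively hold it with probability 5/6.
The host can always find an empty envelope to open, so this doesn't change that 5/6; it is now spread over the 4 remaining unopened envelopes.
P(win by switching) = (5/6) · (1/4) = 5/24.

5/24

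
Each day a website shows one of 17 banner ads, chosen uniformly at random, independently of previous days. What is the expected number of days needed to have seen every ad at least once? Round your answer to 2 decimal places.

58.47

After i distinct types are collected, each trial gives a new one with probability (17−i)/17, so the expected wait for the next new type is 17/(17−i).
E = 17/17 + 17/16 + 17/15 + 17/14 + 17/13 + 17/12 + 17/11 + 17/10 + 17/9 + 17/8 + 17/7 + 17/6 + 17/5 + 17/4 + 17/3 + 17/2 + 17/1 = 42142223/720720 ≈ 58.47.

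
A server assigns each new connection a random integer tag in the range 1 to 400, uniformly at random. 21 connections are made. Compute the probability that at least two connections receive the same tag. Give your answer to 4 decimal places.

It's easier to compute the probability that all 21 are distinct.
P(all distinct) = 400/400 · 399/400 · ··· · 380/400 ≈ 0.5861.
So the probability of at least one match is 1 − 0.5861 = 0.4139.

0.4139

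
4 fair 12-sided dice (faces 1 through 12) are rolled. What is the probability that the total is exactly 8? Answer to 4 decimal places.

There are 12^4 = 20736 equally likely outcomes.
The number of ordered 4-tuples from {1,…,12} summing to 8 is 35.
P(sum = 8) = 35/20736 ≈ 0.0017.

0.0017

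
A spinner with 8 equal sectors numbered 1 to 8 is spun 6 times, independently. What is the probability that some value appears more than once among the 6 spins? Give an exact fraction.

P(all 6 different) = 8/8 · 7/8 · ··· · 3/8 = 315/4096.
P(at least two equal) = 1 − 315/4096 = 3781/4096.

3781/4096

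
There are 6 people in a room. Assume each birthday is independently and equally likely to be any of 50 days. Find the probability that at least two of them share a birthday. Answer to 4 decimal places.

It's easier to compute the probability that all 6 are distinct.
P(all distinct) = 50/50 · 49/50 · ··· · 45/50 ≈ 0.7322.
So the probability of at least one match is 1 − 0.7322 = 0.2678.

0.2678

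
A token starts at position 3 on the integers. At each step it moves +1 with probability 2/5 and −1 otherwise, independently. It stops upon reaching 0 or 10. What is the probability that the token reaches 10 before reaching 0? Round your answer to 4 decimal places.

0.0419

Let r = q/p = (3/5)/(2/5) = 3/2. The recurrence P(i) = p·P(i+1) + q·P(i−1) with P(0)=0, P(10)=1 gives P(i) = (1 − r^i)/(1 − r^10).
P(3) = (1 − (3/2)^3) / (1 − (3/2)^10) = 2432/58025 ≈ 0.0419.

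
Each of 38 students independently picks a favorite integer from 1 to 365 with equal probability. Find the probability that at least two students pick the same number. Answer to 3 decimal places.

It's easier to compute the probability that all 38 are distinct.
P(all distinct) = 365/365 · 364/365 · ··· · 328/365 ≈ 0.136.
So the probability of at least one match is 1 − 0.136 = 0.864.

0.864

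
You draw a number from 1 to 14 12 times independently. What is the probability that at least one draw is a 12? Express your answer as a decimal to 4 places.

0.5891

P(no draw is a 12) = (13/14)^12 ≈ 0.4109.
P(at least one) = 1 − 0.4109 = 0.5891.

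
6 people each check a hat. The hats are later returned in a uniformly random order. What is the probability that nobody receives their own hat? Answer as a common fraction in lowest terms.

This is the derangement probability: permutations of 6 with no fixed point.
D(6) = 6! · (1 − 1/1! + 1/2! − ··· + (−1)^6/6!) = 265.
P = 265/720 = 53/144.

53/144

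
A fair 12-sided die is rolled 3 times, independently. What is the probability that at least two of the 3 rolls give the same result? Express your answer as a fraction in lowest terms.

17/72

P(all 3 different) = 12/12 · 11/12 · ··· · 10/12 = 55/72.
P(at least two equal) = 1 − 55/72 = 17/72.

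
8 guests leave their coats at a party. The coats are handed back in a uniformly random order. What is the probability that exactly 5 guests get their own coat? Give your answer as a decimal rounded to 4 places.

0.0028

Choose which 5 of the 8 are fixed: C(8,5) = 56 ways.
The remaining 3 must have no fixed point: D(3) = 2.
P = 56·2/40320 = 1/360 ≈ 0.0028.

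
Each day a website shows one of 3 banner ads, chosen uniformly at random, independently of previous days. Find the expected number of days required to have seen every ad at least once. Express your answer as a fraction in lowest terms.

After i distinct types are collected, each trial gives a new one with probability (3−i)/3, so the expected wait for the next new type is 3/(3−i).
E = 3/3 + 3/2 + 3/1 = 11/2.

11/2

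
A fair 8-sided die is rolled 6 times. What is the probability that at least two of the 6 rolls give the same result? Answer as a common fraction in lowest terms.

3781/4096

P(all 6 different) = 8/8 · 7/8 · ··· · 3/8 = 315/4096.
P(at least two equal) = 1 − 315/4096 = 3781/4096.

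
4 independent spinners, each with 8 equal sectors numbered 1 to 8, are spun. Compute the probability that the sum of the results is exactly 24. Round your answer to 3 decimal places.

There are 8^4 = 4096 equally likely outcomes.
The number of ordered 4-tuples from {1,…,8} summing to 24 is 161.
P(sum = 24) = 161/4096 ≈ 0.039.

0.039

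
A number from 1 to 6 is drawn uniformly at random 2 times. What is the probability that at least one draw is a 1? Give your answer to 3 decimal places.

0.306

P(no draw is a 1) = (5/6)^2 ≈ 0.694.
P(at least one) = 1 − 0.694 = 0.306.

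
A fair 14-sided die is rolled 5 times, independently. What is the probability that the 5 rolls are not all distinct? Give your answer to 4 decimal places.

P(all 5 different) = 14/14 · 13/14 · ··· · 10/14 ≈ 0.4467.
P(at least two equal) = 1 − 0.4467 = 0.5533.

0.5533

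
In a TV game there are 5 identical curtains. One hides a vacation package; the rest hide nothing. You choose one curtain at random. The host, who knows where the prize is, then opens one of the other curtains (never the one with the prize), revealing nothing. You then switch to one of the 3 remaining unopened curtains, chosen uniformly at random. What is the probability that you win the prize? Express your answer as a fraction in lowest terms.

4/15

Your original curtain holds the prize with probability 1/5, so the other 4 collectively hold it with probability 4/5.
The host can always find an empty curtain to open, so this doesn't change that 4/5; it is now spread over the 3 remaining unopened curtains.
P(win by switching) = (4/5) · (1/3) = 4/15.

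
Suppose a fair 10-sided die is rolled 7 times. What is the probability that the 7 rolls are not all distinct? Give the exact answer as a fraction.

2936/3125

P(all 7 different) = 10/10 · 9/10 · ··· · 4/10 = 189/3125.
P(at least two equal) = 1 − 189/3125 = 2936/3125.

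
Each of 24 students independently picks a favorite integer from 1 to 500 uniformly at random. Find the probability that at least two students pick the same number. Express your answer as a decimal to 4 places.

It's easier to compute the probability that all 24 are distinct.
P(all distinct) = 500/500 · 499/500 · ··· · 477/500 ≈ 0.5707.
So the probability of at least one match is 1 − 0.5707 = 0.4293.

0.4293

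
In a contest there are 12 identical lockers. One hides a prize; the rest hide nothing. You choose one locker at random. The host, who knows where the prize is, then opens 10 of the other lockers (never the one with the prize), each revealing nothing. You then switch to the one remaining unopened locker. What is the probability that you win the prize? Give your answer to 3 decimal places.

Your original locker holds the prize with probability 1/12, so the other 11 collectively hold it with probability 11/12.
The host can always find 10 empty lockers to open, so the reveals don't change that 11/12; it is now spread over the 1 remaining unopened locker.
P(win by switching) = (11/12) · (1/1) = 11/12 ≈ 0.917.

0.917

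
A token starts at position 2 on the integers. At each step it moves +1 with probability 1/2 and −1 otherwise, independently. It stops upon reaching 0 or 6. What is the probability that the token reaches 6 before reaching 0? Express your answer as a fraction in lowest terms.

With a fair step, P(i) = ½P(i−1) + ½P(i+1) with P(0)=0, P(6)=1 has the linear solution P(i) = i/6.
P(2) = 2/6 = 1/3.

1/3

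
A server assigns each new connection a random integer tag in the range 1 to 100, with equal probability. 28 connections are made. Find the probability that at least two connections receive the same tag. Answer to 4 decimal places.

0.9848

It's easier to compute the probability that all 28 are distinct.
P(all distinct) = 100/100 · 99/100 · ··· · 73/100 ≈ 0.0152.
So the probability of at least one match is 1 − 0.0152 = 0.9848.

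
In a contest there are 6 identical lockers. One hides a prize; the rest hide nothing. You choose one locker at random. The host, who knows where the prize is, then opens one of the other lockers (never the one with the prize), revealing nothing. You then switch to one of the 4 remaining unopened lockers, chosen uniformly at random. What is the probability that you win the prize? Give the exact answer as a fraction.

5/24

Your original locker holds the prize with probability 1/6, so the other 5 collectively hold it with probability 5/6.
The host can always find an empty locker to open, so this doesn't change that 5/6; it is now spread over the 4 remaining unopened lockers.
P(win by switching) = (5/6) · (1/4) = 5/24.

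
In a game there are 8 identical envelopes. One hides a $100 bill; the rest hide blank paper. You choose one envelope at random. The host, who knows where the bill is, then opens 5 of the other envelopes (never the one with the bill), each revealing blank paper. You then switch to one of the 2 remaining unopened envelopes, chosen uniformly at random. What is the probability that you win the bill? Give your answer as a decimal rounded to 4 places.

0.4375

Your original envelope holds the bill with probability 1/8, so the other 7 collectively hold it with probability 7/8.
The host can always find 5 empty envelopes to open, so the reveals don't change that 7/8; it is now spread over the 2 remaining unopened envelopes.
P(win by switching) = (7/8) · (1/2) = 7/16 ≈ 0.4375.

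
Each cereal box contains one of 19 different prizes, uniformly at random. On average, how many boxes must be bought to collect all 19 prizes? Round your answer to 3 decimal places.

67.407

After i distinct types are collected, each trial gives a new one with probability (19−i)/19, so the expected wait for the next new type is 19/(19−i).
E = 19/19 + 19/18 + 19/17 + 19/16 + 19/15 + 19/14 + 19/13 + 19/12 + 19/11 + 19/10 + 19/9 + 19/8 + 19/7 + 19/6 + 19/5 + 19/4 + 19/3 + 19/2 + 19/1 = 275295799/4084080 ≈ 67.407.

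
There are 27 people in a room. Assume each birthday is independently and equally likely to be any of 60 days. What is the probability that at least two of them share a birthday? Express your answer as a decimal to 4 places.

0.9991

It's easier to compute the probability that all 27 are distinct.
P(all distinct) = 60/60 · 59/60 · ··· · 34/60 ≈ 0.0009.
So the probability of at least one match is 1 − 0.0009 = 0.9991.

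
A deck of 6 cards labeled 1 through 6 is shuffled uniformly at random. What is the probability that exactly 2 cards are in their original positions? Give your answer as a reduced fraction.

3/16

Choose which 2 of the 6 are fixed: C(6,2) = 15 ways.
The remaining 4 must have no fixed point: D(4) = 9.
P = 15·9/720 = 3/16.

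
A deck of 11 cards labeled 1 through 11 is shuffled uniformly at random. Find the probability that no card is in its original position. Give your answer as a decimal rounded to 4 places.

This is the derangement probability: permutations of 11 with no fixed point.
D(11) = 11! · (1 − 1/1! + 1/2! − ··· + (−1)^11/11!) = 14684570.
P = 14684570/39916800 = 1468457/3991680 ≈ 0.3679.

0.3679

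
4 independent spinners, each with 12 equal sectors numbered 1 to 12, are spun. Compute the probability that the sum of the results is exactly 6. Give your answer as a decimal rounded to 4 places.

There are 12^4 = 20736 equally likely outcomes.
The number of ordered 4-tuples from {1,…,12} summing to 6 is 10.
P(sum = 6) = 10/20736 = 5/10368 ≈ 0.0005.

0.0005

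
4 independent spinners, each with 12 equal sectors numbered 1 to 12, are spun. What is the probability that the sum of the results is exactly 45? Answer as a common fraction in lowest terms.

There are 12^4 = 20736 equally likely outcomes.
The number of ordered 4-tuples from {1,…,12} summing to 45 is 20.
P(sum = 45) = 20/20736 = 5/5184.

5/5184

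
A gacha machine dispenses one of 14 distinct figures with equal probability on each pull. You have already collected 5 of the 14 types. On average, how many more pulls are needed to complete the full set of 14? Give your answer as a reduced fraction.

7129/180

Starting from 5 distinct types, each trial gives a new one with probability (14−i)/14 when i types are held, so the wait for the next new type is 14/(14−i).
E = 14/9 + 14/8 + 14/7 + 14/6 + 14/5 + 14/4 + 14/3 + 14/2 + 14/1 = 7129/180.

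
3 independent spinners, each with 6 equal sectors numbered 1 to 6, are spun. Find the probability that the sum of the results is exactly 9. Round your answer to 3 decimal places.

0.116

There are 6^3 = 216 equally likely outcomes.
The number of ordered 3-tuples from {1,…,6} summing to 9 is 25.
P(sum = 9) = 25/216 ≈ 0.116.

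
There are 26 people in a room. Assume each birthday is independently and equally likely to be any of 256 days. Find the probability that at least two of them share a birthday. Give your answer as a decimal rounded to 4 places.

0.7312

It's easier to compute the probability that all 26 are distinct.
P(all distinct) = 256/256 · 255/256 · ··· · 231/256 ≈ 0.2688.
So the probability of at least one match is 1 − 0.2688 = 0.7312.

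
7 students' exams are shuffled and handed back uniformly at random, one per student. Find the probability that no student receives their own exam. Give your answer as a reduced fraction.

This is the derangement probability: permutations of 7 with no fixed point.
D(7) = 7! · (1 − 1/1! + 1/2! − ··· + (−1)^7/7!) = 1854.
P = 1854/5040 = 103/280.

103/280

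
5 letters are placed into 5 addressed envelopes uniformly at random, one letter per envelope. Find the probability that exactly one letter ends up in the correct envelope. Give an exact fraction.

Choose which one is fixed: C(5,1) = 5 ways.
The remaining 4 must have no fixed point: D(4) = 9.
P = 5·9/120 = 3/8.

3/8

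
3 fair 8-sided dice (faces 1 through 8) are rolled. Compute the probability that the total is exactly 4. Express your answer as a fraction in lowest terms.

3/512

There are 8^3 = 512 equally likely outcomes.
The number of ordered 3-tuples from {1,…,8} summing to 4 is 3.
P(sum = 4) = 3/512.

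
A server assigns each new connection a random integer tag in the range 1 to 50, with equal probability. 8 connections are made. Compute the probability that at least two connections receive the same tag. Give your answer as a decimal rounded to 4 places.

It's easier to compute the probability that all 8 are distinct.
P(all distinct) = 50/50 · 49/50 · ··· · 43/50 ≈ 0.5542.
So the probability of at least one match is 1 − 0.5542 = 0.4458.

0.4458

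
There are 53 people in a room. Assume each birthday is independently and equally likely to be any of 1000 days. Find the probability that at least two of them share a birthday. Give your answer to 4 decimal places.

It's easier to compute the probability that all 53 are distinct.
P(all distinct) = 1000/1000 · 999/1000 · ··· · 948/1000 ≈ 0.2459.
So the probability of at least one match is 1 − 0.2459 = 0.7541.

0.7541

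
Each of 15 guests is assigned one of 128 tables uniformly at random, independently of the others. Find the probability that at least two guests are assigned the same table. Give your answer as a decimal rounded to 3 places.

0.574

It's easier to compute the probability that all 15 are distinct.
P(all distinct) = 128/128 · 127/128 · ··· · 114/128 ≈ 0.426.
So the probability of at least one match is 1 − 0.426 = 0.574.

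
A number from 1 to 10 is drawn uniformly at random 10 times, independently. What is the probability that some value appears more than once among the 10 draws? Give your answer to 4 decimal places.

0.9996

P(all 10 different) = 10/10 · 9/10 · ··· · 1/10 ≈ 0.0004.
P(at least two equal) = 1 − 0.0004 = 0.9996.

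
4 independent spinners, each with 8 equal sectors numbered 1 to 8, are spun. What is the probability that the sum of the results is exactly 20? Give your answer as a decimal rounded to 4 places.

There are 8^4 = 4096 equally likely outcomes.
The number of ordered 4-tuples from {1,…,8} summing to 20 is 315.
P(sum = 20) = 315/4096 ≈ 0.0769.

0.0769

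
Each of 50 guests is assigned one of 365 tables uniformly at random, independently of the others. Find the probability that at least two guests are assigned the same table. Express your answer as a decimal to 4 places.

0.9704

It's easier to compute the probability that all 50 are distinct.
P(all distinct) = 365/365 · 364/365 · ··· · 316/365 ≈ 0.0296.
So the probability of at least one match is 1 − 0.0296 = 0.9704.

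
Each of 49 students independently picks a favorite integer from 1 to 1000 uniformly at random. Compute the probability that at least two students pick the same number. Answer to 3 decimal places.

0.697

It's easier to compute the probability that all 49 are distinct.
P(all distinct) = 1000/1000 · 999/1000 · ··· · 952/1000 ≈ 0.303.
So the probability of at least one match is 1 − 0.303 = 0.697.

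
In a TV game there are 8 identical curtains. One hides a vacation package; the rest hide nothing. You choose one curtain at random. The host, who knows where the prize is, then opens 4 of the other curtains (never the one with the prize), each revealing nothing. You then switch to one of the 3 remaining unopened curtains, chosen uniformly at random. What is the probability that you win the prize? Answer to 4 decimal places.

Your original curtain holds the prize with probability 1/8, so the other 7 collectively hold it with probability 7/8.
The host can always find 4 empty curtains to open, so the reveals don't change that 7/8; it is now spread over the 3 remaining unopened curtains.
P(win by switching) = (7/8) · (1/3) = 7/24 ≈ 0.2917.

0.2917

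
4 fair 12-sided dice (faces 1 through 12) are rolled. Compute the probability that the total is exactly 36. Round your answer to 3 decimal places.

There are 12^4 = 20736 equally likely outcomes.
The number of ordered 4-tuples from {1,…,12} summing to 36 is 451.
P(sum = 36) = 451/20736 ≈ 0.022.

0.022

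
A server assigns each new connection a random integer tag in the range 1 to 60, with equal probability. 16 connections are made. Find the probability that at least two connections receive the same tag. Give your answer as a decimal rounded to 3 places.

It's easier to compute the probability that all 16 are distinct.
P(all distinct) = 60/60 · 59/60 · ··· · 45/60 ≈ 0.111.
So the probability of at least one match is 1 − 0.111 = 0.889.

0.889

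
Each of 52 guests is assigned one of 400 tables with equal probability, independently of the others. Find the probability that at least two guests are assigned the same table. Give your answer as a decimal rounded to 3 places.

It's easier to compute the probability that all 52 are distinct.
P(all distinct) = 400/400 · 399/400 · ··· · 349/400 ≈ 0.031.
So the probability of at least one match is 1 − 0.031 = 0.969.

0.969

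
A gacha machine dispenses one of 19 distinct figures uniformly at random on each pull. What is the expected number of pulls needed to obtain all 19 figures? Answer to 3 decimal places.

67.407

After i distinct types are collected, each trial gives a new one with probability (19−i)/19, so the expected wait for the next new type is 19/(19−i).
E = 19/19 + 19/18 + 19/17 + 19/16 + 19/15 + 19/14 + 19/13 + 19/12 + 19/11 + 19/10 + 19/9 + 19/8 + 19/7 + 19/6 + 19/5 + 19/4 + 19/3 + 19/2 + 19/1 = 275295799/4084080 ≈ 67.407.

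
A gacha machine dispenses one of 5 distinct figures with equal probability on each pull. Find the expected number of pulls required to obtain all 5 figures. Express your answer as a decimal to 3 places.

11.417

After i distinct types are collected, each trial gives a new one with probability (5−i)/5, so the expected wait for the next new type is 5/(5−i).
E = 5/5 + 5/4 + 5/3 + 5/2 + 5/1 = 137/12 ≈ 11.417.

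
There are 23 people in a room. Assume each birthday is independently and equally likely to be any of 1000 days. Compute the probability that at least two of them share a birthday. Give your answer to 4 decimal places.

0.2250

It's easier to compute the probability that all 23 are distinct.
P(all distinct) = 1000/1000 · 999/1000 · ··· · 978/1000 ≈ 0.7750.
So the probability of at least one match is 1 − 0.7750 = 0.2250.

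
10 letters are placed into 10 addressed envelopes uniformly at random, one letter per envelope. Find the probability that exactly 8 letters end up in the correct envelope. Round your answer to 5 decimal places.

Choose which 8 of the 10 are fixed: C(10,8) = 45 ways.
The remaining 2 must have no fixed point: D(2) = 1.
P = 45·1/3628800 = 1/80640 ≈ 0.00001.

0.00001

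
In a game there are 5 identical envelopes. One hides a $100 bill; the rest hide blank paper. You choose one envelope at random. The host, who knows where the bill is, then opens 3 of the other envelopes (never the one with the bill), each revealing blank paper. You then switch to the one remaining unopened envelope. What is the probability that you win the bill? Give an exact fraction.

Your original envelope holds the bill with probability 1/5, so the other 4 collectively hold it with probability 4/5.
The host can always find 3 empty envelopes to open, so the reveals don't change that 4/5; it is now spread over the 1 remaining unopened envelope.
P(win by switching) = (4/5) · (1/1) = 4/5.

4/5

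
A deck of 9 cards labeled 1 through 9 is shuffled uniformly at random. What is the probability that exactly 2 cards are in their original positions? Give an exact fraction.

Choose which 2 of the 9 are fixed: C(9,2) = 36 ways.
The remaining 7 must have no fixed point: D(7) = 1854.
P = 36·1854/362880 = 103/560.

103/560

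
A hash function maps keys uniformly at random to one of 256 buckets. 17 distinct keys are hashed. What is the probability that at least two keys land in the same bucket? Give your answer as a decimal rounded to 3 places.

It's easier to compute the probability that all 17 are distinct.
P(all distinct) = 256/256 · 255/256 · ··· · 240/256 ≈ 0.581.
So the probability of at least one match is 1 − 0.581 = 0.419.

0.419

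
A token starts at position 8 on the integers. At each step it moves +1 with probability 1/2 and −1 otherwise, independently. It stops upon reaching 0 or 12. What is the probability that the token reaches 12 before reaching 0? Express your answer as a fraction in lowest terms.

2/3

With a fair step, P(i) = ½P(i−1) + ½P(i+1) with P(0)=0, P(12)=1 has the linear solution P(i) = i/12.
P(8) = 8/12 = 2/3.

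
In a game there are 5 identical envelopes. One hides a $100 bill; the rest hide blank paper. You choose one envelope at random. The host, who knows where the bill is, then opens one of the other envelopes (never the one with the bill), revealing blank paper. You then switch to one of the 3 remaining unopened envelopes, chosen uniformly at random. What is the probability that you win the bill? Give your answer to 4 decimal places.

Your original envelope holds the bill with probability 1/5, so the other 4 collectively hold it with probability 4/5.
The host can always find an empty envelope to open, so this doesn't change that 4/5; it is now spread over the 3 remaining unopened envelopes.
P(win by switching) = (4/5) · (1/3) = 4/15 ≈ 0.2667.

0.2667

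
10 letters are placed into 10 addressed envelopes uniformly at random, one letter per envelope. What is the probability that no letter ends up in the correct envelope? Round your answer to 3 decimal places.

This is the derangement probability: permutations of 10 with no fixed point.
D(10) = 10! · (1 − 1/1! + 1/2! − ··· + (−1)^10/10!) = 1334961.
P = 1334961/3628800 = 16481/44800 ≈ 0.368.

0.368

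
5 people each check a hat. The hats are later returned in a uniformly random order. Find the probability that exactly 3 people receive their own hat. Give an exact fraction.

Choose which 3 of the 5 are fixed: C(5,3) = 10 ways.
The remaining 2 must have no fixed point: D(2) = 1.
P = 10·1/120 = 1/12.

1/12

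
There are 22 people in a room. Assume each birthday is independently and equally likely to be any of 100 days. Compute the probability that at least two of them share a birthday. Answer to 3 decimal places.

It's easier to compute the probability that all 22 are distinct.
P(all distinct) = 100/100 · 99/100 · ··· · 79/100 ≈ 0.082.
So the probability of at least one match is 1 − 0.082 = 0.918.

0.918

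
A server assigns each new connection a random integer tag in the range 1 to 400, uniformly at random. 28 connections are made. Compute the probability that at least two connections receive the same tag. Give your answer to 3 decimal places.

0.620

It's easier to compute the probability that all 28 are distinct.
P(all distinct) = 400/400 · 399/400 · ··· · 373/400 ≈ 0.380.
So the probability of at least one match is 1 − 0.380 = 0.620.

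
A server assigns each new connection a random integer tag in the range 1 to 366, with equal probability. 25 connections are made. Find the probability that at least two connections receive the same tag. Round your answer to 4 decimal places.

0.5677

It's easier to compute the probability that all 25 are distinct.
P(all distinct) = 366/366 · 365/366 · ··· · 342/366 ≈ 0.4323.
So the probability of at least one match is 1 − 0.4323 = 0.5677.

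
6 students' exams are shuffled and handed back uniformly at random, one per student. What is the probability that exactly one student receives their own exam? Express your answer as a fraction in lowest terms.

Choose which one is fixed: C(6,1) = 6 ways.
The remaining 5 must have no fixed point: D(5) = 44.
P = 6·44/720 = 11/30.

11/30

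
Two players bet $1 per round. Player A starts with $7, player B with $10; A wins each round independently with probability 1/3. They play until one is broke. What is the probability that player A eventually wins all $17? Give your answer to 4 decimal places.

Let r = q/p = (2/3)/(1/3) = 2. The recurrence P(i) = p·P(i+1) + q·P(i−1) with P(0)=0, P(17)=1 gives P(i) = (1 − r^i)/(1 − r^17).
P(7) = (1 − (2)^7) / (1 − (2)^17) = 127/131071 ≈ 0.0010.

0.0010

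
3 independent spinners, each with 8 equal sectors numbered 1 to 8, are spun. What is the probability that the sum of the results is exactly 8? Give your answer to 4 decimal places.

0.0410

There are 8^3 = 512 equally likely outcomes.
The number of ordered 3-tuples from {1,…,8} summing to 8 is 21.
P(sum = 8) = 21/512 ≈ 0.0410.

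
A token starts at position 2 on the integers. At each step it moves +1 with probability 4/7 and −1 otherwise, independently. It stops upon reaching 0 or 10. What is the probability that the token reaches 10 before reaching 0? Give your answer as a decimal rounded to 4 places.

0.4636

Let r = q/p = (3/7)/(4/7) = 3/4. The recurrence P(i) = p·P(i+1) + q·P(i−1) with P(0)=0, P(10)=1 gives P(i) = (1 − r^i)/(1 − r^10).
P(2) = (1 − (3/4)^2) / (1 − (3/4)^10) = 65536/141361 ≈ 0.4636.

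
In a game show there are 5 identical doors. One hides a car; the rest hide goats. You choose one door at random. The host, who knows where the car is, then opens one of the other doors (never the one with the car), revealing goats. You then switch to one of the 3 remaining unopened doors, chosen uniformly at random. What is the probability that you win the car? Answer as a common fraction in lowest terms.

4/15

Your original door holds the car with probability 1/5, so the other 4 collectively hold it with probability 4/5.
The host can always find an empty door to open, so this doesn't change that 4/5; it is now spread over the 3 remaining unopened doors.
P(win by switching) = (4/5) · (1/3) = 4/15.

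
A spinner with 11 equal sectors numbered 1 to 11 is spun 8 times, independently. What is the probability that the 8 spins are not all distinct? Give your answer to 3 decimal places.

0.969

P(all 8 different) = 11/11 · 10/11 · ··· · 4/11 ≈ 0.031.
P(at least two equal) = 1 − 0.031 = 0.969.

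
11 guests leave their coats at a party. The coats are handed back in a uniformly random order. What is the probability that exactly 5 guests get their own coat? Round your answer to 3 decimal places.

Choose which 5 of the 11 are fixed: C(11,5) = 462 ways.
The remaining 6 must have no fixed point: D(6) = 265.
P = 462·265/39916800 = 53/17280 ≈ 0.003.

0.003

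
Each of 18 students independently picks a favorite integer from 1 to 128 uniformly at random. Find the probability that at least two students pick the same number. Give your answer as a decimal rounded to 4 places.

0.7146

It's easier to compute the probability that all 18 are distinct.
P(all distinct) = 128/128 · 127/128 · ··· · 111/128 ≈ 0.2854.
So the probability of at least one match is 1 − 0.2854 = 0.7146.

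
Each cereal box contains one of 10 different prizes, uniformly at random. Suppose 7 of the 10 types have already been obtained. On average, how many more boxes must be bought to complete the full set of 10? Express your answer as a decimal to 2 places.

18.33

Starting from 7 distinct types, each trial gives a new one with probability (10−i)/10 when i types are held, so the wait for the next new type is 10/(10−i).
E = 10/3 + 10/2 + 10/1 = 55/3 ≈ 18.33.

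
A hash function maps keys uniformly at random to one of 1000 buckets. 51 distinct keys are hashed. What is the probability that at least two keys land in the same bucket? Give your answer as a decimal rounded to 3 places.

0.727

It's easier to compute the probability that all 51 are distinct.
P(all distinct) = 1000/1000 · 999/1000 · ··· · 950/1000 ≈ 0.273.
So the probability of at least one match is 1 − 0.273 = 0.727.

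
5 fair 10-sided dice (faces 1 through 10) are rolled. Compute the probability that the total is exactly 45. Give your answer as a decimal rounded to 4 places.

0.0013

There are 10^5 = 100000 equally likely outcomes.
The number of ordered 5-tuples from {1,…,10} summing to 45 is 126.
P(sum = 45) = 126/100000 = 63/50000 ≈ 0.0013.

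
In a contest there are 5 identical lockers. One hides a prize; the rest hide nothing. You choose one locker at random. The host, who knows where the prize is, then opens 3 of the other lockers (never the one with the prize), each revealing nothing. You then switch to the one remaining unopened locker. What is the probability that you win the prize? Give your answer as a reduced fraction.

Your original locker holds the prize with probability 1/5, so the other 4 collectively hold it with probability 4/5.
The host can always find 3 empty lockers to open, so the reveals don't change that 4/5; it is now spread over the 1 remaining unopened locker.
P(win by switching) = (4/5) · (1/1) = 4/5.

4/5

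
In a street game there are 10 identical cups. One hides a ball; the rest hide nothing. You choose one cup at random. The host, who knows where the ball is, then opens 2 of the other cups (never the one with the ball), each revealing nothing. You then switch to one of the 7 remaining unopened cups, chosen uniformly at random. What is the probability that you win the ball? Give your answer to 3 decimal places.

0.129

Your original cup holds the ball with probability 1/10, so the other 9 collectively hold it with probability 9/10.
The host can always find 2 empty cups to open, so the reveals don't change that 9/10; it is now spread over the 7 remaining unopened cups.
P(win by switching) = (9/10) · (1/7) = 9/70 ≈ 0.129.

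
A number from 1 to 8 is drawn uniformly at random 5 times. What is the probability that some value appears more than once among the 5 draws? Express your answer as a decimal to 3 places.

P(all 5 different) = 8/8 · 7/8 · ··· · 4/8 ≈ 0.205.
P(at least two equal) = 1 − 0.205 = 0.795.

0.795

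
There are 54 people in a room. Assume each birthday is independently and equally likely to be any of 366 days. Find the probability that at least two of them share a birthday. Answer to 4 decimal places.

It's easier to compute the probability that all 54 are distinct.
P(all distinct) = 366/366 · 365/366 · ··· · 313/366 ≈ 0.0163.
So the probability of at least one match is 1 − 0.0163 = 0.9837.

0.9837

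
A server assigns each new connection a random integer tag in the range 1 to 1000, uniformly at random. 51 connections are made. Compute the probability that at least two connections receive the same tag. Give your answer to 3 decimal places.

0.727

It's easier to compute the probability that all 51 are distinct.
P(all distinct) = 1000/1000 · 999/1000 · ··· · 950/1000 ≈ 0.273.
So the probability of at least one match is 1 − 0.273 = 0.727.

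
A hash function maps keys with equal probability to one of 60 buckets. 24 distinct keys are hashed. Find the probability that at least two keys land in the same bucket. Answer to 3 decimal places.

It's easier to compute the probability that all 24 are distinct.
P(all distinct) = 60/60 · 59/60 · ··· · 37/60 ≈ 0.005.
So the probability of at least one match is 1 − 0.005 = 0.995.

0.995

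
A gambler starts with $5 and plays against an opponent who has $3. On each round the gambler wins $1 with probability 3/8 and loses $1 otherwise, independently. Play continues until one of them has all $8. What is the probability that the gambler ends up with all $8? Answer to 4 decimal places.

0.2026

Let r = q/p = (5/8)/(3/8) = 5/3. The recurrence P(i) = p·P(i+1) + q·P(i−1) with P(0)=0, P(8)=1 gives P(i) = (1 − r^i)/(1 − r^8).
P(5) = (1 − (5/3)^5) / (1 − (5/3)^8) = 38907/192032 ≈ 0.2026.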